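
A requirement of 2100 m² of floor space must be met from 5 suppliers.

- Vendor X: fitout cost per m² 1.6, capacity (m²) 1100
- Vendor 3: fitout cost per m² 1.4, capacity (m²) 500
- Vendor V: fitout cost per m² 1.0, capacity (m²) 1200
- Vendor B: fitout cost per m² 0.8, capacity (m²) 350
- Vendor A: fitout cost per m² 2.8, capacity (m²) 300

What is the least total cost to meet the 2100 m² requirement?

2260

Cheapest first:
Vendor B (0.8): use full 350 ; 1750 m² to go.
Take 1200 from Vendor V at 1.0 ; need 550 more.
Vendor 3 (1.4): use full 500 ; 50 m² to go.
Take 50 from Vendor X at 1.6 to finish.
Vendor A: unused.
Cost = 350×0.8 + 1200×1.0 + 500×1.4 + 50×1.6 = 2260.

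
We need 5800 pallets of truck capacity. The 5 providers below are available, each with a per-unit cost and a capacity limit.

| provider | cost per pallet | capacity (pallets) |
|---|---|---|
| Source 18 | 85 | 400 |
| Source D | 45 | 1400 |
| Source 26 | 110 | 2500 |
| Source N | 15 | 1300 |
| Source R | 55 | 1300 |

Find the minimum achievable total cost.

Cheapest first:
Source N (15): use full 1300 → 4500 pallets to go.
Source D (45): use full 1400 → 3100 pallets to go.
Source R (55): use full 1300 → 1800 pallets to go.
Take 400 from Source 18 at 85 → need 1400 more.
Take 1400 from Source 26 at 110 to finish.
Cost = 1300×15 + 1400×45 + 1300×55 + 400×85 + 1400×110 = 342000.

342000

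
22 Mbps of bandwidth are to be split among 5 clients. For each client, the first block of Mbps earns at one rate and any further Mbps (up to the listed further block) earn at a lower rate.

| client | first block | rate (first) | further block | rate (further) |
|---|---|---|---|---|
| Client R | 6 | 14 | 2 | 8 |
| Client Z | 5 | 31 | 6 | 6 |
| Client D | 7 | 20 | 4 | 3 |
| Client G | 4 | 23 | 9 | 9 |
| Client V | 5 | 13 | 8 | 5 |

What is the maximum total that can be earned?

Treat each block as its own option and order by rate: Client Z/first 31 > Client G/first 23 > Client D/first 20 > Client R/first 14 > Client V/first 13 > Client G/second 9 > Client R/second 8 > Client Z/second 6 > Client V/second 5 > Client D/second 3.
Client Z first at 31: fill all 5 — 17 left.
Client G first at 23: fill all 4 — 13 left.
Fill Client D first block (7 at 20) — 6 left.
Client R first at 14: fill all 6 — 0 left.
Total = 31×5 + 23×4 + 20×7 + 14×6 = 471.

471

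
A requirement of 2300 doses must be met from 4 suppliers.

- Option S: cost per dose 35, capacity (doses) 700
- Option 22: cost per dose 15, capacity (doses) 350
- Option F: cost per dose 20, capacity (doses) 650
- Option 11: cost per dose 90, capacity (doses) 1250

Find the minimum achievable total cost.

Cheapest first:
Take 350 from Option 22 at 15 ; need 1950 more.
Option F at 20: take all 650 doses ; 1300 still needed.
Take 700 from Option S at 35 ; need 600 more.
Option 11 (90): take the remaining 600 ; done.
Cost = 350×15 + 650×20 + 700×35 + 600×90 = 96750.

96750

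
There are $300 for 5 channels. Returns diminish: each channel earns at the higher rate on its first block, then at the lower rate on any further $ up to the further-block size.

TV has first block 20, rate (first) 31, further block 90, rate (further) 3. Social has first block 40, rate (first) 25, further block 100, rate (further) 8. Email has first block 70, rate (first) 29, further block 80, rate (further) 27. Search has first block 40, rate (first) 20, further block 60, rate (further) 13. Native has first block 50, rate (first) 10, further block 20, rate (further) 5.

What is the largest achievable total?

7260

Rank every tier by rate: TV/first 31 > Email/first 29 > Email/second 27 > Social/first 25 > Search/first 20 > Search/second 13 > Native/first 10 > Social/second 8 > Native/second 5 > TV/second 3.
Fill TV first block (20 at 31) — 280 left.
Email first at 29: fill all 70 — 210 left.
Email second at 27: fill all 80 — 130 left.
Social first at 25: fill all 40 — 90 left.
Search/first (20): +40 — 50 left.
50 remain; put them into Search second at 13.
Total = 31×20 + 29×70 + 27×80 + 25×40 + 20×40 + 13×50 = 7260.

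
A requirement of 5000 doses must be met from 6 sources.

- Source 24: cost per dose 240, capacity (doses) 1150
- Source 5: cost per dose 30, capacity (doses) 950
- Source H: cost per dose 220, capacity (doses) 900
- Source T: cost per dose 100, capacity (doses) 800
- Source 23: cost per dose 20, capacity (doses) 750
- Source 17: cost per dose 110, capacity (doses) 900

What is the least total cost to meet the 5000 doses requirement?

Fill from the cheapest source first.
Source 23 (20): use full 750 — 4250 doses to go.
Take 950 from Source 5 at 30 — need 3300 more.
Take 800 from Source T at 100 — need 2500 more.
Source 17 (110): use full 900 — 1600 doses to go.
Source H (220): use full 900 — 700 doses to go.
Source 24 (240): take the remaining 700 — done.
Cost = 750×20 + 950×30 + 800×100 + 900×110 + 900×220 + 700×240 = 588500.

588500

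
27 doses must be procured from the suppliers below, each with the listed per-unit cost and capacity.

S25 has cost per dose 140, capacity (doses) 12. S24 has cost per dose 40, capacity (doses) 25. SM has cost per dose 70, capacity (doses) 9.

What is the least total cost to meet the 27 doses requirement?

1140

Cheapest first:
Take 25 from S24 at 40 — need 2 more.
SM (70): take the remaining 2 — done.
S25: unused.
Cost = 25×40 + 2×70 = 1140.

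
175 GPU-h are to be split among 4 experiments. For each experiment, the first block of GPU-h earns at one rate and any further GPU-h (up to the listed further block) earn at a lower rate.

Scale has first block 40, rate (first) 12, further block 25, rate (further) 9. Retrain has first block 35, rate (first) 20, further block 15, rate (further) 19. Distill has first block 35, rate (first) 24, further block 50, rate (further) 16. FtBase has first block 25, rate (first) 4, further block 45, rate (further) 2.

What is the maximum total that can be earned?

3105

Rank every tier by rate: Distill/tier1 24 > Retrain/tier1 20 > Retrain/tier2 19 > Distill/tier2 16 > Scale/tier1 12 > Scale/tier2 9 > FtBase/tier1 4 > FtBase/tier2 2.
Distill/tier1 (24): +35 — 140 left.
Retrain/tier1 (20): +35 — 105 left.
Retrain tier2 at 19: fill all 15 — 90 left.
Fill Distill tier2 block (50 at 16) — 40 left.
Fill Scale tier1 block (40 at 12) — 0 left.
Total = 24×35 + 20×35 + 19×15 + 16×50 + 12×40 = 3105.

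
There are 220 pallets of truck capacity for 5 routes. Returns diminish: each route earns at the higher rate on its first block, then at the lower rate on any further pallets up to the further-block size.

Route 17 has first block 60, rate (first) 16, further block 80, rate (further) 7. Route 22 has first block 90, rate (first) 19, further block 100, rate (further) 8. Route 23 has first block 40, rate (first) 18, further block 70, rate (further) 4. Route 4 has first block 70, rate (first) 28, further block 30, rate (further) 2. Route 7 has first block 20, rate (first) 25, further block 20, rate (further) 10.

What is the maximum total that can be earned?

4890

Treat each block as its own option and order by rate: Route 4/tier1 28 > Route 7/tier1 25 > Route 22/tier1 19 > Route 23/tier1 18 > Route 17/tier1 16 > Route 7/tier2 10 > Route 22/tier2 8 > Route 17/tier2 7 > Route 23/tier2 4 > Route 4/tier2 2.
Fill Route 4 tier1 block (70 at 28) → 150 left.
Route 7 tier1 at 25: fill all 20 → 130 left.
Route 22 tier1 at 19: fill all 90 → 40 left.
Route 23/tier1 (18): +40 → 0 left.
Total = 28×70 + 25×20 + 19×90 + 18×40 = 4890.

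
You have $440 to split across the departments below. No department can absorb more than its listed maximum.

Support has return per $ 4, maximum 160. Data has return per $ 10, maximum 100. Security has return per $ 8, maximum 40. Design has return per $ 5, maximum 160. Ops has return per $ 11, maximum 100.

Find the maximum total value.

Rank by return per $: Ops 11 > Data 10 > Security 8 > Design 5 > Support 4.
Ops takes 100 to reach its cap of 100 — 340 left.
Data takes 100 to reach its cap of 100 — 240 left.
Security: +40 to 40 (cap) — 200 left.
Give Design 160 to hit its cap of 160 — 40 left.
Support: +40 (room for 160) → 40. Pool exhausted.
Total = 4×40 + 10×100 + 8×40 + 5×160 + 11×100 = 3380.

3380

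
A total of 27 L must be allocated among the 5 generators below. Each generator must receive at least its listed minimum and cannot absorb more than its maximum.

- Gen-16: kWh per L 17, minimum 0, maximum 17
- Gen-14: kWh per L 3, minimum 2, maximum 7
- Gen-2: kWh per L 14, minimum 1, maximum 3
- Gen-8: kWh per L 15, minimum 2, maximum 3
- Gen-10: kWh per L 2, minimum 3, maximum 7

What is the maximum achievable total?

374

Meeting every minimum uses 0+2+1+2+3 = 8 L, leaving 19.
Highest kWh per L first: Gen-16 17 > Gen-8 15 > Gen-2 14 > Gen-14 3 > Gen-10 2.
Gen-16: +17 to 17 (cap) — 2 left.
Gen-8: +1 to 3 (cap) — 1 left.
Gen-2: +1 (room for 2) → 2. Pool exhausted.
Total = 17×17 + 3×2 + 14×2 + 15×3 + 2×3 = 374.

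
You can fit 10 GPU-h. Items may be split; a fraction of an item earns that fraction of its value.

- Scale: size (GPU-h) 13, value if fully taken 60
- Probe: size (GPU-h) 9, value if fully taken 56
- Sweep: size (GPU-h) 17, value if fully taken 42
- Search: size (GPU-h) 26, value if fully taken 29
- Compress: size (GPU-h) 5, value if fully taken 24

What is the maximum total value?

60.8

Rank by value-to-size ratio: Probe 56/9≈6.22, Compress 24/5≈4.8, Scale 60/13≈4.62, Sweep 42/17≈2.47, Search 29/26≈1.12.
All 9 GPU-h of Probe fit (value 56) — 1 remain.
Only 1 GPU-h remain; take 1/5 of Compress for value 24×1/5 = 4.8.
Total value = 60.8.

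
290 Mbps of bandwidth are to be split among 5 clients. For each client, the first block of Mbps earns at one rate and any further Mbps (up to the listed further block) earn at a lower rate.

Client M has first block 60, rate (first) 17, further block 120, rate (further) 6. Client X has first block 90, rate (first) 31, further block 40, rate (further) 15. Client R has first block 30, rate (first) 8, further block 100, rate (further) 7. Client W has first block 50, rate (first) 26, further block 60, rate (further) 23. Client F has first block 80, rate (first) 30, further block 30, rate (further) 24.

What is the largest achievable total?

Treat each block as its own option and order by rate: Client X/T1 31 > Client F/T1 30 > Client W/T1 26 > Client F/T2 24 > Client W/T2 23 > Client M/T1 17 > Client X/T2 15 > Client R/T1 8 > Client R/T2 7 > Client M/T2 6.
Client X T1 at 31: fill all 90 → 200 left.
Fill Client F T1 block (80 at 30) → 120 left.
Client W/T1 (26): +50 → 70 left.
Client F/T2 (24): +30 → 40 left.
Client W T2 at 23: only 40 left, fill 40.
Total = 31×90 + 30×80 + 26×50 + 24×30 + 23×40 = 8130.

8130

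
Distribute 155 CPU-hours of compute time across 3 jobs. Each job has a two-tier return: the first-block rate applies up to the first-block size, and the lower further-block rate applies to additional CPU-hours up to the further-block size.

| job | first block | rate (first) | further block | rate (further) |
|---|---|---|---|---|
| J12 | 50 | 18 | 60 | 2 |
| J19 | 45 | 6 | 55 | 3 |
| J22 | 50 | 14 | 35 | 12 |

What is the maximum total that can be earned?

Rank every tier by rate: J12/first 18 > J22/first 14 > J22/second 12 > J19/first 6 > J19/second 3 > J12/second 2.
Fill J12 first block (50 at 18) → 105 left.
Fill J22 first block (50 at 14) → 55 left.
J22 second at 12: fill all 35 → 20 left.
J19 first at 6: only 20 left, fill 20.
Total = 18×50 + 14×50 + 12×35 + 6×20 = 2140.

2140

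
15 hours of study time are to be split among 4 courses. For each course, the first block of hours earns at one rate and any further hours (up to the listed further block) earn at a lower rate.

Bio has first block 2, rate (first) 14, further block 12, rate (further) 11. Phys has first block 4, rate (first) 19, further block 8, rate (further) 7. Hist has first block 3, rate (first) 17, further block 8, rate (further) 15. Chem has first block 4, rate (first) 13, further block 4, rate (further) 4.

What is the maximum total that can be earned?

Treat each block as its own option and order by rate: Phys/first 19 > Hist/first 17 > Hist/second 15 > Bio/first 14 > Chem/first 13 > Bio/second 11 > Phys/second 7 > Chem/second 4.
Fill Phys first block (4 at 19) ; 11 left.
Hist first at 17: fill all 3 ; 8 left.
Fill Hist second block (8 at 15) ; 0 left.
Total = 19×4 + 17×3 + 15×8 = 247.

247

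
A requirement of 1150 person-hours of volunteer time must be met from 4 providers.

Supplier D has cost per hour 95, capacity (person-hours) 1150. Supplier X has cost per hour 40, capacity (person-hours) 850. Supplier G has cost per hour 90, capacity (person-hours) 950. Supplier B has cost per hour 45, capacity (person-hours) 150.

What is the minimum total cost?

54250

Fill from the cheapest provider first.
Take 850 from Supplier X at 40 — need 300 more.
Supplier B at 45: take all 150 person-hours — 150 still needed.
Supplier G at 90: take 150 of its 950 — requirement met.
Supplier D: unused.
Cost = 850×40 + 150×45 + 150×90 = 54250.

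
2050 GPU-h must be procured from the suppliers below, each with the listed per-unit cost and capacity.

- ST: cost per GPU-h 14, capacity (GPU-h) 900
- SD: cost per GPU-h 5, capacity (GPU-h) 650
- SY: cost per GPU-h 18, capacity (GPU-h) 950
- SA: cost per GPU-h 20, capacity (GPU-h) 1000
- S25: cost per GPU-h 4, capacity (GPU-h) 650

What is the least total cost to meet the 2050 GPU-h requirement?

16350

Use suppliers in increasing cost order.
S25 at 4: take all 650 GPU-h ; 1400 still needed.
Take 650 from SD at 5 ; need 750 more.
Take 750 from ST at 14 to finish.
SY, SA: unused.
Cost = 650×4 + 650×5 + 750×14 = 16350.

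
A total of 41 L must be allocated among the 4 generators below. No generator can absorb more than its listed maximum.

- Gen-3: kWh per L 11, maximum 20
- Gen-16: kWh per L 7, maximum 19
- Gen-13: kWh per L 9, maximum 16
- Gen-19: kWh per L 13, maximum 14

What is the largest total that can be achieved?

Highest kWh per L first: Gen-19 13 > Gen-3 11 > Gen-13 9 > Gen-16 7.
Gen-19 takes 14 to reach its cap of 14 ; 27 left.
Gen-3: +20 to 20 (cap) ; 7 left.
Gen-13 has room for 16 but only 7 remain, so it gets 7.
Total = 11×20 + 9×7 + 13×14 = 465.

465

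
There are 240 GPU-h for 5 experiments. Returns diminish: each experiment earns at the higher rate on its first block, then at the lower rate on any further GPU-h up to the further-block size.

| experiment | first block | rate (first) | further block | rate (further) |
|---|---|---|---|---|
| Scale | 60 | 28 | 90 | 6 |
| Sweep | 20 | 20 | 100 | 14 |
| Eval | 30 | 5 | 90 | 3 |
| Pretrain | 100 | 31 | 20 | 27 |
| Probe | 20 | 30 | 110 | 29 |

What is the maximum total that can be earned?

Treat each block as its own option and order by rate: Pretrain/T1 31 > Probe/T1 30 > Probe/T2 29 > Scale/T1 28 > Pretrain/T2 27 > Sweep/T1 20 > Sweep/T2 14 > Scale/T2 6 > Eval/T1 5 > Eval/T2 3.
Pretrain/T1 (31): +100 → 140 left.
Probe T1 at 30: fill all 20 → 120 left.
Fill Probe T2 block (110 at 29) → 10 left.
Scale T1 at 28: only 10 left, fill 10.
Total = 31×100 + 30×20 + 29×110 + 28×10 = 7170.

7170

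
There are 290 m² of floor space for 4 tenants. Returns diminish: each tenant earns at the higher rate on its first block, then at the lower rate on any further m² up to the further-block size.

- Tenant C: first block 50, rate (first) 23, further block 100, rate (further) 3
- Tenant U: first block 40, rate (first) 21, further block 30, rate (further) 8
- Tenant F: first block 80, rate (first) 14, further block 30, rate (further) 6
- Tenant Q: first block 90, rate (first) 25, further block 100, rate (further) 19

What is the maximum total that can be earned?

Rank every tier by rate: Tenant Q/first 25 > Tenant C/first 23 > Tenant U/first 21 > Tenant Q/second 19 > Tenant F/first 14 > Tenant U/second 8 > Tenant F/second 6 > Tenant C/second 3.
Fill Tenant Q first block (90 at 25) ; 200 left.
Tenant C first at 23: fill all 50 ; 150 left.
Fill Tenant U first block (40 at 21) ; 110 left.
Tenant Q second at 19: fill all 100 ; 10 left.
Tenant F first at 14: only 10 left, fill 10.
Total = 25×90 + 23×50 + 21×40 + 19×100 + 14×10 = 6280.

6280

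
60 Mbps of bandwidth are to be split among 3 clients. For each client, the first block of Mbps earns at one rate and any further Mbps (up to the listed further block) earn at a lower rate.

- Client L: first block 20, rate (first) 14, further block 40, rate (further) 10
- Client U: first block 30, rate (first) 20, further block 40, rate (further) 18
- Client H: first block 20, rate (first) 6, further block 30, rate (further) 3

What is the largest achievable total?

Order all 6 blocks by rate: Client U/tier1 20 > Client U/tier2 18 > Client L/tier1 14 > Client L/tier2 10 > Client H/tier1 6 > Client H/tier2 3.
Fill Client U tier1 block (30 at 20) ; 30 left.
Client U/tier2: +30 of 40 at 18; pool empty.
Total = 20×30 + 18×30 = 1140.

1140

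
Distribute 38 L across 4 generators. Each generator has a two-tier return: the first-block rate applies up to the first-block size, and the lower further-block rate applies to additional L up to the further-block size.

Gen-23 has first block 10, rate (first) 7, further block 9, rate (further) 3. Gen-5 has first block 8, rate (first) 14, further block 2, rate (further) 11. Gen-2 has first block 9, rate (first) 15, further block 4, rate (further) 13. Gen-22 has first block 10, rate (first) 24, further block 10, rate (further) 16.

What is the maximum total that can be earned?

660

Treat each block as its own option and order by rate: Gen-22/tier1 24 > Gen-22/tier2 16 > Gen-2/tier1 15 > Gen-5/tier1 14 > Gen-2/tier2 13 > Gen-5/tier2 11 > Gen-23/tier1 7 > Gen-23/tier2 3.
Gen-22/tier1 (24): +10 → 28 left.
Fill Gen-22 tier2 block (10 at 16) → 18 left.
Fill Gen-2 tier1 block (9 at 15) → 9 left.
Gen-5 tier1 at 14: fill all 8 → 1 left.
Gen-2 tier2 at 13: only 1 left, fill 1.
Total = 24×10 + 16×10 + 15×9 + 14×8 + 13×1 = 660.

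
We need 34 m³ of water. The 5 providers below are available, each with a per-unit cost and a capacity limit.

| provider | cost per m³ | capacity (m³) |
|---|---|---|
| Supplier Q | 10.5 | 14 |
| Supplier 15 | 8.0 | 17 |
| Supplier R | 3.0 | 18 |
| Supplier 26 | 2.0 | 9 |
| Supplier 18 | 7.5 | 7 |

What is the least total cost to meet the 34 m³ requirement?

Cheapest first:
Supplier 26 (2.0): use full 9 — 25 m³ to go.
Supplier R at 3.0: take all 18 m³ — 7 still needed.
Supplier 18 (7.5): use full 7 — 0 m³ to go.
Supplier 15, Supplier Q: unused.
Cost = 9×2.0 + 18×3.0 + 7×7.5 = 124.5.

124.5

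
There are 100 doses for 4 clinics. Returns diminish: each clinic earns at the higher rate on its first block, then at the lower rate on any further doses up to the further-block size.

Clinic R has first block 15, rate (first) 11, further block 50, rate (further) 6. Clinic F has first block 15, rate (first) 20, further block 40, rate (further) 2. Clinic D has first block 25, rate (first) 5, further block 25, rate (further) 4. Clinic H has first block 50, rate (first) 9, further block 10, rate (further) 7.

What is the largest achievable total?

1045

Treat each block as its own option and order by rate: Clinic F/first 20 > Clinic R/first 11 > Clinic H/first 9 > Clinic H/second 7 > Clinic R/second 6 > Clinic D/first 5 > Clinic D/second 4 > Clinic F/second 2.
Clinic F first at 20: fill all 15 — 85 left.
Clinic R first at 11: fill all 15 — 70 left.
Clinic H first at 9: fill all 50 — 20 left.
Fill Clinic H second block (10 at 7) — 10 left.
10 remain; put them into Clinic R second at 6.
Total = 20×15 + 11×15 + 9×50 + 7×10 + 6×10 = 1045.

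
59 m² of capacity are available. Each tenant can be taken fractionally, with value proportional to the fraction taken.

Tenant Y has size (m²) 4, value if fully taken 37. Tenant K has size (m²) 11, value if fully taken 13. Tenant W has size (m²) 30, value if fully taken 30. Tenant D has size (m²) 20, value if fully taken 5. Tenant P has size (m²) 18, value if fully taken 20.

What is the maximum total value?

96

Sort by value density: Tenant Y 37/4≈9.25, Tenant K 13/11≈1.18, Tenant P 20/18≈1.11, Tenant W 30/30≈1, Tenant D 5/20≈0.25.
All 4 m² of Tenant Y fit (value 37) ; 55 remain.
All 11 m² of Tenant K fit (value 13) ; 44 remain.
Tenant P: take in full, 18 m² for value 20 ; 26 left.
Only 26 m² remain; take 26/30 of Tenant W for value 30×26/30 = 26.
Total value = 96.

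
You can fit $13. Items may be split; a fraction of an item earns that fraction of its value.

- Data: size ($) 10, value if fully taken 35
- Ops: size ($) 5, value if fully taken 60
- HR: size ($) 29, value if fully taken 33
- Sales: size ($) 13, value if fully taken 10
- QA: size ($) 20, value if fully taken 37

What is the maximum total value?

Rank by value-to-size ratio: Ops 60/5≈12, Data 35/10≈3.5, QA 37/20≈1.85, HR 33/29≈1.14, Sales 10/13≈0.769.
All 5 $ of Ops fit (value 60) — 8 remain.
Only 8 $ remain; take 8/10 of Data for value 35×8/10 = 28.
Total value = 88.

88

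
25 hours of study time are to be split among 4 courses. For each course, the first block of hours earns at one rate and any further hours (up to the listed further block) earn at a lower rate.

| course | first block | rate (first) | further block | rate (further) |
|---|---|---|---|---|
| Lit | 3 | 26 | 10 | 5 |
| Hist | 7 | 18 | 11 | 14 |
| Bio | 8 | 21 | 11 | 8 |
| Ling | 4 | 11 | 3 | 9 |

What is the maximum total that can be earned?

470

Order all 8 blocks by rate: Lit/tier1 26 > Bio/tier1 21 > Hist/tier1 18 > Hist/tier2 14 > Ling/tier1 11 > Ling/tier2 9 > Bio/tier2 8 > Lit/tier2 5.
Fill Lit tier1 block (3 at 26) → 22 left.
Bio/tier1 (21): +8 → 14 left.
Hist tier1 at 18: fill all 7 → 7 left.
Hist/tier2: +7 of 11 at 14; pool empty.
Total = 26×3 + 21×8 + 18×7 + 14×7 = 470.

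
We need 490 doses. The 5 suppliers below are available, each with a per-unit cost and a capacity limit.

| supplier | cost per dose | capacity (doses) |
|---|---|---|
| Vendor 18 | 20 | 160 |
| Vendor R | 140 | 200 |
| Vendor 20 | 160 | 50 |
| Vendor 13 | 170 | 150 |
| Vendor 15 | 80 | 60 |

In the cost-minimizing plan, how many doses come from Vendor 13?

Cheapest first:
Vendor 18 (20): use full 160 → 330 doses to go.
Take 60 from Vendor 15 at 80 → need 270 more.
Vendor R (140): use full 200 → 70 doses to go.
Vendor 20 at 160: take all 50 doses → 20 still needed.
Vendor 13 at 170: take 20 of its 150 → requirement met.

20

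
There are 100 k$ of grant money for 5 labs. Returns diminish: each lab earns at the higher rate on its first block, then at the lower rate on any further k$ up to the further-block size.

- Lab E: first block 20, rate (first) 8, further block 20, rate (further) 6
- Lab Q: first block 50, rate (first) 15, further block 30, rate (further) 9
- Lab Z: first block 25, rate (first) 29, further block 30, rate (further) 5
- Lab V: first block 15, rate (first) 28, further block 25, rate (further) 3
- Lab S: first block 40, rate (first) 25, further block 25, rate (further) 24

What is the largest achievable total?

2625

Order all 10 blocks by rate: Lab Z/first 29 > Lab V/first 28 > Lab S/first 25 > Lab S/second 24 > Lab Q/first 15 > Lab Q/second 9 > Lab E/first 8 > Lab E/second 6 > Lab Z/second 5 > Lab V/second 3.
Lab Z first at 29: fill all 25 ; 75 left.
Lab V first at 28: fill all 15 ; 60 left.
Fill Lab S first block (40 at 25) ; 20 left.
Lab S second at 24: only 20 left, fill 20.
Total = 29×25 + 28×15 + 25×40 + 24×20 = 2625.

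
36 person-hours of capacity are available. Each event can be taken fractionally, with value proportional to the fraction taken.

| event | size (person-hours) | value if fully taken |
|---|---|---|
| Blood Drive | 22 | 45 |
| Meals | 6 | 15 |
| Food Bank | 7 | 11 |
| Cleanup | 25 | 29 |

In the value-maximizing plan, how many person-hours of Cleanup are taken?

1

Sort by value density: Meals 15/6≈2.5, Blood Drive 45/22≈2.05, Food Bank 11/7≈1.57, Cleanup 29/25≈1.16.
All 6 person-hours of Meals fit (value 15) ; 30 remain.
Blood Drive: take in full, 22 person-hours for value 45 ; 8 left.
Food Bank: take in full, 7 person-hours for value 11 ; 1 left.
Fill the last 1 person-hours with part of Cleanup: 1/25 of it earns 1.16.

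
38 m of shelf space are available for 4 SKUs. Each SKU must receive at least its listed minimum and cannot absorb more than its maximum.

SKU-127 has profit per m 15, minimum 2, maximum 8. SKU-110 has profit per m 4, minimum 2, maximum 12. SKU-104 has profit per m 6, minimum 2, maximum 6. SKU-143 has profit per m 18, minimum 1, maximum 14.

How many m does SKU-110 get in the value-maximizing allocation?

Meeting every minimum uses 2+2+2+1 = 7 m, leaving 31.
Rank by profit per m: SKU-143 18 > SKU-127 15 > SKU-104 6 > SKU-110 4.
SKU-143 takes 13 more to reach its cap of 14 → 18 left.
SKU-127: +6 to 8 (cap) → 12 left.
SKU-104: +4 to 6 (cap) → 8 left.
SKU-110: +8 (room for 10) → 10. Pool exhausted.

10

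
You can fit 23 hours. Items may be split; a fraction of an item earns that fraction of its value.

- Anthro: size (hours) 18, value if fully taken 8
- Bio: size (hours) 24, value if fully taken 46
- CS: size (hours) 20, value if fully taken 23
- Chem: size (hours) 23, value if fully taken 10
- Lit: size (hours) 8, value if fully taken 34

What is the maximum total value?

62.75

Sort by value density: Lit 34/8≈4.25, Bio 46/24≈1.92, CS 23/20≈1.15, Anthro 8/18≈0.444, Chem 10/23≈0.435.
All 8 hours of Lit fit (value 34) — 15 remain.
Only 15 hours remain; take 15/24 of Bio for value 46×15/24 = 28.75.
Total value = 62.75.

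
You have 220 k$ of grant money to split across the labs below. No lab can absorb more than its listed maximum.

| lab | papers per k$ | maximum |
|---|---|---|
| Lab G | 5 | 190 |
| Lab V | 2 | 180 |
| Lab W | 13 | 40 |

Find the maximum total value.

1420

Rank by papers per k$: Lab W 13 > Lab G 5 > Lab V 2.
Give Lab W 40 to hit its cap of 40 ; 180 left.
Lab G: +180 (room for 190) → 180. Pool exhausted.
Total = 5×180 + 13×40 = 1420.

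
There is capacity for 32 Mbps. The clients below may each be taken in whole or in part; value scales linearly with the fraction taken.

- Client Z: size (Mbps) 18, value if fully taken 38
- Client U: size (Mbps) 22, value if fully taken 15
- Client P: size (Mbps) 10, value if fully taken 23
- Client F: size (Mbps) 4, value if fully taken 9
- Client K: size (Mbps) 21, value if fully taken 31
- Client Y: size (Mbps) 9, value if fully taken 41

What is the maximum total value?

Sort by value density: Client Y 41/9≈4.56, Client P 23/10≈2.3, Client F 9/4≈2.25, Client Z 38/18≈2.11, Client K 31/21≈1.48, Client U 15/22≈0.682.
Take all of Client Y (9 Mbps, value 41) ; 23 Mbps left.
All 10 Mbps of Client P fit (value 23) ; 13 remain.
Client F: take in full, 4 Mbps for value 9 ; 9 left.
Only 9 Mbps remain; take 9/18 of Client Z for value 38×9/18 = 19.
Total value = 92.

92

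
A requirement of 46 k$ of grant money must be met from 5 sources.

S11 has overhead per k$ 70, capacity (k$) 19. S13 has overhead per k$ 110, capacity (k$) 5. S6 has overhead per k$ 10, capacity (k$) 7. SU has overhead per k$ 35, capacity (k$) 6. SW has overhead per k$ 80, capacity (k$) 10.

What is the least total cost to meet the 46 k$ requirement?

2850

Use sources in increasing cost order.
Take 7 from S6 at 10 — need 39 more.
Take 6 from SU at 35 — need 33 more.
S11 (70): use full 19 — 14 k$ to go.
Take 10 from SW at 80 — need 4 more.
S13 (110): take the remaining 4 — done.
Cost = 7×10 + 6×35 + 19×70 + 10×80 + 4×110 = 2850.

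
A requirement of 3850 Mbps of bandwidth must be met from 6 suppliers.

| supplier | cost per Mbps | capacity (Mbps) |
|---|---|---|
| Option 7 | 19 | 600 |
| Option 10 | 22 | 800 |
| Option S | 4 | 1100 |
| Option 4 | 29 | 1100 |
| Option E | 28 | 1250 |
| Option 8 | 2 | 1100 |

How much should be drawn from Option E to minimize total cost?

250

Fill from the cheapest supplier first.
Option 8 at 2: take all 1100 Mbps ; 2750 still needed.
Option S at 4: take all 1100 Mbps ; 1650 still needed.
Option 7 (19): use full 600 ; 1050 Mbps to go.
Option 10 at 22: take all 800 Mbps ; 250 still needed.
Option E at 28: take 250 of its 1250 ; requirement met.
Option 4: unused.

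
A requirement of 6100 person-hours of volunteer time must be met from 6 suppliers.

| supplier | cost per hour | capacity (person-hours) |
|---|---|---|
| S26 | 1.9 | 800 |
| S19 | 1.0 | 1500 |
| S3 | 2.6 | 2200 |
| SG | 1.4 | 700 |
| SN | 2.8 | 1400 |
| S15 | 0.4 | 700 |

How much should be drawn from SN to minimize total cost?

Fill from the cheapest supplier first.
S15 (0.4): use full 700 — 5400 person-hours to go.
S19 at 1.0: take all 1500 person-hours — 3900 still needed.
SG (1.4): use full 700 — 3200 person-hours to go.
Take 800 from S26 at 1.9 — need 2400 more.
Take 2200 from S3 at 2.6 — need 200 more.
SN (2.8): take the remaining 200 — done.

200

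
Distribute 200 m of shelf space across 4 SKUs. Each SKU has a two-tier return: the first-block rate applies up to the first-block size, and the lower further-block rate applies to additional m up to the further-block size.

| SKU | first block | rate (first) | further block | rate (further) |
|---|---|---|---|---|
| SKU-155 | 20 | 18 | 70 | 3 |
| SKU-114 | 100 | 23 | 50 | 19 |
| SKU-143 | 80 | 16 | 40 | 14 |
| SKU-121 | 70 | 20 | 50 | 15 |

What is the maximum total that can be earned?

4270

Rank every tier by rate: SKU-114/tier1 23 > SKU-121/tier1 20 > SKU-114/tier2 19 > SKU-155/tier1 18 > SKU-143/tier1 16 > SKU-121/tier2 15 > SKU-143/tier2 14 > SKU-155/tier2 3.
Fill SKU-114 tier1 block (100 at 23) ; 100 left.
Fill SKU-121 tier1 block (70 at 20) ; 30 left.
SKU-114/tier2: +30 of 50 at 19; pool empty.
Total = 23×100 + 20×70 + 19×30 = 4270.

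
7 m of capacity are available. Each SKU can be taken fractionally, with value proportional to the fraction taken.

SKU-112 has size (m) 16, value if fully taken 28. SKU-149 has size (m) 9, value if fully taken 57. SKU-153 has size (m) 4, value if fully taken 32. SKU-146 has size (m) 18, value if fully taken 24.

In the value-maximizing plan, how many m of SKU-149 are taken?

Sort by value density: SKU-153 32/4≈8, SKU-149 57/9≈6.33, SKU-112 28/16≈1.75, SKU-146 24/18≈1.33.
Take all of SKU-153 (4 m, value 32) — 3 m left.
3 m left: a 3/9 share of SKU-149 gives 57×3/9 = 19.

3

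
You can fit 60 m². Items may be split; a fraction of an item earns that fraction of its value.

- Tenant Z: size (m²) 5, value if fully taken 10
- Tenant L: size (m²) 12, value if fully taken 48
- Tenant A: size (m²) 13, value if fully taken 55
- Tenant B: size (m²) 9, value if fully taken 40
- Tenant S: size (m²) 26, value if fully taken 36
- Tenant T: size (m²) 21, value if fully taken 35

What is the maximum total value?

188

Rank by value-to-size ratio: Tenant B 40/9≈4.44, Tenant A 55/13≈4.23, Tenant L 48/12≈4, Tenant Z 10/5≈2, Tenant T 35/21≈1.67, Tenant S 36/26≈1.38.
Take all of Tenant B (9 m², value 40) → 51 m² left.
All 13 m² of Tenant A fit (value 55) → 38 remain.
All 12 m² of Tenant L fit (value 48) → 26 remain.
Take all of Tenant Z (5 m², value 10) → 21 m² left.
All 21 m² of Tenant T fit (value 35) → 0 remain.
Total value = 188.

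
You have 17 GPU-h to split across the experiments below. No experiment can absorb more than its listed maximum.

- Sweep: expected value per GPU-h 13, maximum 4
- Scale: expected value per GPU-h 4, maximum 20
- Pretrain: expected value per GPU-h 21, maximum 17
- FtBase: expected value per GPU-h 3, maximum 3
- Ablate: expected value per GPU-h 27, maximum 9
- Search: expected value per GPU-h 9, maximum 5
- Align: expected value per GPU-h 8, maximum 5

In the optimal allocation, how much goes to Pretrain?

8

Highest expected value per GPU-h first: Ablate 27 > Pretrain 21 > Sweep 13 > Search 9 > Align 8 > Scale 4 > FtBase 3.
Ablate takes 9 to reach its cap of 9 — 8 left.
Only 8 left; Pretrain takes them to reach 8.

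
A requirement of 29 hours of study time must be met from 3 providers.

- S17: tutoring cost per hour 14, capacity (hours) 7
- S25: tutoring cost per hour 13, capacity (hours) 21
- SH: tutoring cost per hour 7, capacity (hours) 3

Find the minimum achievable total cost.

Use providers in increasing cost order.
SH (7): use full 3 → 26 hours to go.
Take 21 from S25 at 13 → need 5 more.
Take 5 from S17 at 14 to finish.
Cost = 3×7 + 21×13 + 5×14 = 364.

364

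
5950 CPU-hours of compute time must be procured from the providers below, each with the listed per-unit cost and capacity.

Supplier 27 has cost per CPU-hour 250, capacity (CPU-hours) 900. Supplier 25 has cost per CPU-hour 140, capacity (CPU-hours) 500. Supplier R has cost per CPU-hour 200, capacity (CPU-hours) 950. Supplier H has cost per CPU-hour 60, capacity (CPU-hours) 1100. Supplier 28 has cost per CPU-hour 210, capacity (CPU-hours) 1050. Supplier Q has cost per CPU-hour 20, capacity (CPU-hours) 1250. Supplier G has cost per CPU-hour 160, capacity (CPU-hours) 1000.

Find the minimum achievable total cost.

756500

Cheapest first:
Supplier Q (20): use full 1250 → 4700 CPU-hours to go.
Take 1100 from Supplier H at 60 → need 3600 more.
Take 500 from Supplier 25 at 140 → need 3100 more.
Supplier G at 160: take all 1000 CPU-hours → 2100 still needed.
Take 950 from Supplier R at 200 → need 1150 more.
Supplier 28 at 210: take all 1050 CPU-hours → 100 still needed.
Supplier 27 at 250: take 100 of its 900 → requirement met.
Cost = 1250×20 + 1100×60 + 500×140 + 1000×160 + 950×200 + 1050×210 + 100×250 = 756500.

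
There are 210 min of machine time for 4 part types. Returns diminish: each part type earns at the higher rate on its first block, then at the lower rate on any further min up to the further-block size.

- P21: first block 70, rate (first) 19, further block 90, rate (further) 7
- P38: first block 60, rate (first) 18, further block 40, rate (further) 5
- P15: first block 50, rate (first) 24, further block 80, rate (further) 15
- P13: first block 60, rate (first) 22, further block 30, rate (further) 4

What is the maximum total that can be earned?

Treat each block as its own option and order by rate: P15/first 24 > P13/first 22 > P21/first 19 > P38/first 18 > P15/second 15 > P21/second 7 > P38/second 5 > P13/second 4.
P15/first (24): +50 — 160 left.
P13/first (22): +60 — 100 left.
P21 first at 19: fill all 70 — 30 left.
30 remain; put them into P38 first at 18.
Total = 24×50 + 22×60 + 19×70 + 18×30 = 4390.

4390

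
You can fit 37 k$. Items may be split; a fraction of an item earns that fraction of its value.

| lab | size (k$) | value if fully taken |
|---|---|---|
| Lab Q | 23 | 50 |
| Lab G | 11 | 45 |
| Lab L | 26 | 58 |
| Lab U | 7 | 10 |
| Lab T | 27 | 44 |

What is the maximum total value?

Rank by value-to-size ratio: Lab G 45/11≈4.09, Lab L 58/26≈2.23, Lab Q 50/23≈2.17, Lab T 44/27≈1.63, Lab U 10/7≈1.43.
All 11 k$ of Lab G fit (value 45) ; 26 remain.
Lab L: take in full, 26 k$ for value 58 ; 0 left.
Total value = 103.

103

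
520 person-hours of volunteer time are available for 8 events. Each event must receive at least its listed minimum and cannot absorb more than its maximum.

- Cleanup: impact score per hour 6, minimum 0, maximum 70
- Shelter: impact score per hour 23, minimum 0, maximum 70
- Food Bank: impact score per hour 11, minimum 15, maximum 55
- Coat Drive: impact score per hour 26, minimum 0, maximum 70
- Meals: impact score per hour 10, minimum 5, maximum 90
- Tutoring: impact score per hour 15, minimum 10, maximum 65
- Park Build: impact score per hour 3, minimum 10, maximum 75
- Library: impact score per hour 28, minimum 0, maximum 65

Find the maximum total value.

8255

Meeting every minimum uses 0+0+15+0+5+10+10+0 = 40 person-hours, leaving 480.
Order the events by impact score per hour: Library 28 > Coat Drive 26 > Shelter 23 > Tutoring 15 > Food Bank 11 > Meals 10 > Cleanup 6 > Park Build 3.
Library: +65 to 65 (cap) — 415 left.
Coat Drive takes 70 more to reach its cap of 70 — 345 left.
Shelter: +70 to 70 (cap) — 275 left.
Give Tutoring 55 more to hit its cap of 65 — 220 left.
Give Food Bank 40 more to hit its cap of 55 — 180 left.
Give Meals 85 more to hit its cap of 90 — 95 left.
Cleanup takes 70 more to reach its cap of 70 — 25 left.
Park Build: +25 (room for 65) → 35. Pool exhausted.
Total = 6×70 + 23×70 + 11×55 + 26×70 + 10×90 + 15×65 + 3×35 + 28×65 = 8255.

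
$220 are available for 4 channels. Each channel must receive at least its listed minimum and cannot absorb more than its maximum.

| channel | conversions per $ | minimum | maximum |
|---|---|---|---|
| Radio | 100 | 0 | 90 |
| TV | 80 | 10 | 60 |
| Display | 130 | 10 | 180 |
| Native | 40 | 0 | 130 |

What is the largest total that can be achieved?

27200

Meeting every minimum uses 0+10+10+0 = 20 $, leaving 200.
Highest conversions per $ first: Display 130 > Radio 100 > TV 80 > Native 40.
Display: +170 to 180 (cap) ; 30 left.
Radio: +30 (room for 90) → 30. Pool exhausted.
Total = 100×30 + 80×10 + 130×180 = 27200.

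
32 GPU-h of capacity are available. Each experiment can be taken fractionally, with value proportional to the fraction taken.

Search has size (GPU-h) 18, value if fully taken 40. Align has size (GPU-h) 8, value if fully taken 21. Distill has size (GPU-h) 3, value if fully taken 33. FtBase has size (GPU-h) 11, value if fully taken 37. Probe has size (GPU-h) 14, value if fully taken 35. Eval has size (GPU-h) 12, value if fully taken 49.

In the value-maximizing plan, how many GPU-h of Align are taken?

Rank by value-to-size ratio: Distill 33/3≈11, Eval 49/12≈4.08, FtBase 37/11≈3.36, Align 21/8≈2.62, Probe 35/14≈2.5, Search 40/18≈2.22.
Take all of Distill (3 GPU-h, value 33) — 29 GPU-h left.
Take all of Eval (12 GPU-h, value 49) — 17 GPU-h left.
FtBase: take in full, 11 GPU-h for value 37 — 6 left.
Fill the last 6 GPU-h with part of Align: 6/8 of it earns 15.75.

6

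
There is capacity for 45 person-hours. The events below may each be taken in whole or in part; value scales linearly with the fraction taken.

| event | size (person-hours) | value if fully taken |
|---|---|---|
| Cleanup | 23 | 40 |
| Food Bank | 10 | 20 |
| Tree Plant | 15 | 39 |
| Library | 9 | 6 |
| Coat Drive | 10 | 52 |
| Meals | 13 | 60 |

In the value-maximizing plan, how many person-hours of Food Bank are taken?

7

Rank by value-to-size ratio: Coat Drive 52/10≈5.2, Meals 60/13≈4.62, Tree Plant 39/15≈2.6, Food Bank 20/10≈2, Cleanup 40/23≈1.74, Library 6/9≈0.667.
Take all of Coat Drive (10 person-hours, value 52) ; 35 person-hours left.
All 13 person-hours of Meals fit (value 60) ; 22 remain.
Tree Plant: take in full, 15 person-hours for value 39 ; 7 left.
Fill the last 7 person-hours with part of Food Bank: 7/10 of it earns 14.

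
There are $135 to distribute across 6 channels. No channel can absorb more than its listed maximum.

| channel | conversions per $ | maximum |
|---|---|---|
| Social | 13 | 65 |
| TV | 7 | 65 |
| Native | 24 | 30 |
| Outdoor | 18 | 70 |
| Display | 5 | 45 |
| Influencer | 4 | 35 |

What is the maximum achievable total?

2435

Order the channels by conversions per $: Native 24 > Outdoor 18 > Social 13 > TV 7 > Display 5 > Influencer 4.
Native: +30 to 30 (cap) ; 105 left.
Outdoor: +70 to 70 (cap) ; 35 left.
Only 35 left; Social takes them to reach 35.
Total = 13×35 + 24×30 + 18×70 = 2435.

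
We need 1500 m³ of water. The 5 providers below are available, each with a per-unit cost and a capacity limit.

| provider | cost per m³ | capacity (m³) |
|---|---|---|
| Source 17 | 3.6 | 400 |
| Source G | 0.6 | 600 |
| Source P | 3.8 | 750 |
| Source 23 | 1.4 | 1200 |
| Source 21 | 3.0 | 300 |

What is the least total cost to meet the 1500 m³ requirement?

Fill from the cheapest provider first.
Take 600 from Source G at 0.6 ; need 900 more.
Source 23 at 1.4: take 900 of its 1200 ; requirement met.
Source 21, Source 17, Source P: unused.
Cost = 600×0.6 + 900×1.4 = 1620.

1620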